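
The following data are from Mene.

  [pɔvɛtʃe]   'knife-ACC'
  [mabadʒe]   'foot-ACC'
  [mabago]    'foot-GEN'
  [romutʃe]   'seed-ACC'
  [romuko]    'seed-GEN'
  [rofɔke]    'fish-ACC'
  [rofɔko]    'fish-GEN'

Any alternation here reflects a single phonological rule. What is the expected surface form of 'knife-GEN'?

The root 'seed' surfaces as [romutʃe] and [romuko], with a stem-final [tʃ] ~ [k] alternation.
But 'fish' keeps [k] in both environments ([rofɔke], [rofɔko]), so there is no rule changing /k/ to [tʃ] before the ACC suffix.
So /tʃ/ is underlying, and a rule of depalatalization — palato-alveolar /tʃ/ and /dʒ/ become [k] and [g] when no front vowel follows — gives [k].
The one attested form of 'knife', [pɔvɛtʃe], shows underlying /pɔvɛtʃ/. Applying the same rule when no front vowel follows gives [pɔvɛko].

[pɔvɛko]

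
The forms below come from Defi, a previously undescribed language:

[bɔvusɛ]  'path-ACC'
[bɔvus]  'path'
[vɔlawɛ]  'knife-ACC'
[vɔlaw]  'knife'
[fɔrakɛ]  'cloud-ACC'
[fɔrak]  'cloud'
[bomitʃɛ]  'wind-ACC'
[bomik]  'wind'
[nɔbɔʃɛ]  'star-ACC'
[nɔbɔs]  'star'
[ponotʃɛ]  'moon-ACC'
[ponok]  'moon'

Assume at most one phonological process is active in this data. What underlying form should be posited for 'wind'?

The root 'wind' surfaces as [bomitʃɛ] and [bomik], with a stem-final [tʃ] ~ [k] alternation.
Compare 'cloud', with invariant [k] in [fɔrakɛ] and [fɔrak]: an analysis with underlying /k/ and a rule producing [tʃ] before the ACC suffix would wrongly predict alternation here too.
The underlying segment must be /tʃ/; palato-alveolar /tʃ/ and /ʃ/ become [k] and [s] when no front vowel follows, yielding [k] there.

/bomitʃ/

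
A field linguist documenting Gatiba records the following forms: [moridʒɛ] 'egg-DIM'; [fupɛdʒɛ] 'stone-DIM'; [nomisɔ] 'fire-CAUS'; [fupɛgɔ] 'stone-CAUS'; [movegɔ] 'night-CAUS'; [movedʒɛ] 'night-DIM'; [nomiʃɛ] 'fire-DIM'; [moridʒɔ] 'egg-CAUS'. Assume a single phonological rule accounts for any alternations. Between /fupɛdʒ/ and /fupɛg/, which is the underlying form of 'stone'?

'stone' shows [dʒ] ~ [g] at the end of the stem ([fupɛdʒɛ] vs [fupɛgɔ]).
Compare 'egg', with invariant [dʒ] in [moridʒɛ] and [moridʒɔ]: an analysis with underlying /dʒ/ and a rule producing [g] before the CAUS suffix would wrongly predict alternation here too.
Therefore /g/ is basic and [dʒ] is derived by palatalization before a front vowel (/g/ and /s/ become palato-alveolar [dʒ] and [ʃ] before a front vowel).

/fupɛg/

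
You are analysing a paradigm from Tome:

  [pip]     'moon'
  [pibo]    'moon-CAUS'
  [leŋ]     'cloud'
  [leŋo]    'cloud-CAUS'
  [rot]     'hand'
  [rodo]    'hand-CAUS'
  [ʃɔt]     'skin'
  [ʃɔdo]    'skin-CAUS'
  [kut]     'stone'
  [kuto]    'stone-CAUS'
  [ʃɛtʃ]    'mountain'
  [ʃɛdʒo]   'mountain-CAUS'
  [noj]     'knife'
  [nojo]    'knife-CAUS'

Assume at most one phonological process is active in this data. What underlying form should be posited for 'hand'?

/rod/

The stem for 'hand' ends in [t] in [rot] but [d] in [rodo].
But 'stone' keeps [t] in both environments ([kut], [kuto]), so there is no rule changing /t/ to [d] before the CAUS suffix.
The underlying segment must be /d/; voiced obstruents become voiceless word-finally, yielding [t] there.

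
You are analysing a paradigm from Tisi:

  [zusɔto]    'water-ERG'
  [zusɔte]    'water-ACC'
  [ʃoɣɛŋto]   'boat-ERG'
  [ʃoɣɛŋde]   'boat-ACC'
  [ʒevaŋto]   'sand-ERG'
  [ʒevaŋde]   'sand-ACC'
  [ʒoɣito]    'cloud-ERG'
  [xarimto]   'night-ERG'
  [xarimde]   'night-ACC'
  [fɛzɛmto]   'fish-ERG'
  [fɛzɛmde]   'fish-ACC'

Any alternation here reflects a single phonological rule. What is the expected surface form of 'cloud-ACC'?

[ʒoɣite]

The ACC suffix surfaces as [-de] and [-te], depending on the final segment of the stem.
By contrast the ERG suffix keeps its initial [t] throughout — that segment must be underlying.
So the underlying form is /-de/, and voiced stops become voiceless after a vowel.
After 'cloud', which ends in a vowel, the suffix surfaces as [-te], giving [ʒoɣite].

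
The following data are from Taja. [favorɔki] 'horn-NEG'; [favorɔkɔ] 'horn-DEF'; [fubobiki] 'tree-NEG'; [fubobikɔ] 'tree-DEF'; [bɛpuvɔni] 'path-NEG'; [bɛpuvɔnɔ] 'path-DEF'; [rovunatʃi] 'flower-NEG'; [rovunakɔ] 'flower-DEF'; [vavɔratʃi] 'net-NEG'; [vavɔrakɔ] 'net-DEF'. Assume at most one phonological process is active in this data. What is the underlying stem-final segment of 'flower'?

/tʃ/

In [rovunatʃi] and [rovunakɔ] the final segment of 'flower' alternates: [tʃ] ~ [k].
If /k/ were underlying and a rule turned it into [tʃ] before the NEG suffix, 'tree' would also alternate; but it has [k] in both [fubobiki] and [fubobikɔ].
Therefore /tʃ/ is basic and [k] is derived by depalatalization (palato-alveolar /tʃ/ becomes [k] when no front vowel follows).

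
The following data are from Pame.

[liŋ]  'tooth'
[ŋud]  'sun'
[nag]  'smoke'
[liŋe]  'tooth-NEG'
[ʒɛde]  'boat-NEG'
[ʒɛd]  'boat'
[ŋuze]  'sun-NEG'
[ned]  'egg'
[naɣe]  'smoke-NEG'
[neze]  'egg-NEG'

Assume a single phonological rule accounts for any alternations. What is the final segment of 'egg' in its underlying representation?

'egg' shows [d] ~ [z] at the end of the stem ([ned] vs [neze]).
Compare 'boat', with invariant [d] in [ʒɛd] and [ʒɛde]: an analysis with underlying /d/ and a rule producing [z] before the NEG suffix would wrongly predict alternation here too.
So /z/ is underlying, and a rule of word-final hardening — voiced fricatives become stops word-finally — gives [d].

/z/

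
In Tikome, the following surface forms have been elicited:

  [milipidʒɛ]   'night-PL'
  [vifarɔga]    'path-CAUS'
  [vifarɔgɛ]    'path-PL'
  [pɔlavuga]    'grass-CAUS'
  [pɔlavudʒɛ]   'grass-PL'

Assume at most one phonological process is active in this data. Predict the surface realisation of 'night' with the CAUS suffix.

The stem for 'grass' ends in [g] in [pɔlavuga] but [dʒ] in [pɔlavudʒɛ].
Compare 'path', with invariant [g] in [vifarɔga] and [vifarɔgɛ]: an analysis with underlying /g/ and a rule producing [dʒ] before the PL suffix would wrongly predict alternation here too.
So /dʒ/ is underlying, and a rule of depalatalization — palato-alveolar /dʒ/ becomes [g] when no front vowel follows — gives [g].
The one attested form of 'night', [milipidʒɛ], shows underlying /milipidʒ/. Applying the same rule when no front vowel follows gives [milipiga].

[milipiga]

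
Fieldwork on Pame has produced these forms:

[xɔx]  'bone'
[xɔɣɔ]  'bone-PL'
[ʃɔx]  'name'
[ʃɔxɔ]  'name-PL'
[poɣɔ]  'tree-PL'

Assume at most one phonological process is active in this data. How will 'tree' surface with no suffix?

'bone' shows [x] ~ [ɣ] at the end of the stem ([xɔx] vs [xɔɣɔ]).
If /x/ were underlying and a rule turned it into [ɣ] before the PL suffix, 'name' would also alternate; but it has [x] in both [ʃɔx] and [ʃɔxɔ].
The alternation reflects word-final obstruent devoicing: voiced obstruents become voiceless word-finally. /ɣ/ is underlying.
The one attested form of 'tree', [poɣɔ], shows underlying /poɣ/. Applying the same rule word-finally gives [pox].

[pox]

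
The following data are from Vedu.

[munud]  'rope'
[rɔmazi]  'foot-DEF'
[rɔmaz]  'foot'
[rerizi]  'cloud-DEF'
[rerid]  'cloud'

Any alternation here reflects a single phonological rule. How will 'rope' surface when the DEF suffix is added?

[munuzi]

The stem for 'cloud' ends in [z] in [rerizi] but [d] in [rerid].
If /z/ were underlying and a rule turned it into [d] in isolation, 'foot' would also alternate; but it has [z] in both [rɔmazi] and [rɔmaz].
The alternation reflects intervocalic spirantization: voiced stops become fricatives between vowels. /d/ is underlying.
From [munud] the stem 'rope' is /munud/; between vowels this yields [munuzi].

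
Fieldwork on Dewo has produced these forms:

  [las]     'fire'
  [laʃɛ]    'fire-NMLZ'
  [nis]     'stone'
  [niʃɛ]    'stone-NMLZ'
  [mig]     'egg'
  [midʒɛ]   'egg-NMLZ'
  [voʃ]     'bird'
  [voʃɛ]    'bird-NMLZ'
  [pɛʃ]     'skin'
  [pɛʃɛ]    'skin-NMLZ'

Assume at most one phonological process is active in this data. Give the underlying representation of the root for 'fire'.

The stem for 'fire' ends in [s] in [las] but [ʃ] in [laʃɛ].
But 'bird' keeps [ʃ] in both environments ([voʃ], [voʃɛ]), so there is no rule changing /ʃ/ to [s] in isolation.
The underlying segment must be /s/; /g/ and /s/ become palato-alveolar [dʒ] and [ʃ] before a front vowel, yielding [ʃ] there.
So 'fire' = /las/.

/las/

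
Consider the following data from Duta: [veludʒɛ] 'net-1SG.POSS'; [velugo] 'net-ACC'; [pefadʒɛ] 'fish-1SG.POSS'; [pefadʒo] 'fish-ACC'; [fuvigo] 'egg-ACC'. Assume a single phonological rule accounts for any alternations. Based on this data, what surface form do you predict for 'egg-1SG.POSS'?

[fuvidʒɛ]

'net' shows [dʒ] ~ [g] at the end of the stem ([veludʒɛ] vs [velugo]).
Compare 'fish', with invariant [dʒ] in [pefadʒɛ] and [pefadʒo]: an analysis with underlying /dʒ/ and a rule producing [g] before the ACC suffix would wrongly predict alternation here too.
So /g/ is underlying, and a rule of palatalization before a front vowel — /g/ becomes palato-alveolar [dʒ] before a front vowel — gives [dʒ].
The one attested form of 'egg', [fuvigo], shows underlying /fuvig/. Applying the same rule before a front vowel gives [fuvidʒɛ].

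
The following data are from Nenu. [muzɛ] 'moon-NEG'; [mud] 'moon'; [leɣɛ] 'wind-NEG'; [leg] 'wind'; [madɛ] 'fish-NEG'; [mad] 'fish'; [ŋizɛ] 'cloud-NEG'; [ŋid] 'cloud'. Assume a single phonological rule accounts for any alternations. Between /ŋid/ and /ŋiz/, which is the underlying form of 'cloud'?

'cloud' shows [z] ~ [d] at the end of the stem ([ŋizɛ] vs [ŋid]).
If /d/ were underlying and a rule turned it into [z] before the NEG suffix, 'fish' would also alternate; but it has [d] in both [madɛ] and [mad].
So /z/ is underlying, and a rule of word-final hardening — voiced fricatives become stops word-finally — gives [d].

/ŋiz/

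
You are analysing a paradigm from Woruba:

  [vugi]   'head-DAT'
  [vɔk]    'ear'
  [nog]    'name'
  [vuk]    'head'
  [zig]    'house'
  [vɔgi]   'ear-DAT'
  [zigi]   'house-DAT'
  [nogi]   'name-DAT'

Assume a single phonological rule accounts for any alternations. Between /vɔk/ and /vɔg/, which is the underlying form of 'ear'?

/vɔk/

'ear' shows [g] ~ [k] at the end of the stem ([vɔgi] vs [vɔk]).
But 'house' keeps [g] in both environments ([zigi], [zig]), so there is no rule changing /g/ to [k] in isolation.
The alternation reflects intervocalic voicing: voiceless stops become voiced between vowels. /k/ is underlying.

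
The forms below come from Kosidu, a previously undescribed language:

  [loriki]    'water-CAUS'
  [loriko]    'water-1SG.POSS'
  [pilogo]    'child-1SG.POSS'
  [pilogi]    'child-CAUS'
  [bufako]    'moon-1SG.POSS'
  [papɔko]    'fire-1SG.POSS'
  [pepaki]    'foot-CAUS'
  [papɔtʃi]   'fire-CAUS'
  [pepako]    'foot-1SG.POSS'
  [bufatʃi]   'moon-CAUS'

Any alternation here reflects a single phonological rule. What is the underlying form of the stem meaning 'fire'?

In [papɔko] and [papɔtʃi] the final segment of 'fire' alternates: [k] ~ [tʃ].
The stem 'water' ([loriko], [loriki]) shows [k] unchanged in both environments, so [k] cannot be basic with [tʃ] derived before the CAUS suffix.
The underlying segment must be /tʃ/; palato-alveolar /tʃ/ becomes [k] when no front vowel follows, yielding [k] there.
Hence 'fire' is /papɔtʃ/ underlyingly.

/papɔtʃ/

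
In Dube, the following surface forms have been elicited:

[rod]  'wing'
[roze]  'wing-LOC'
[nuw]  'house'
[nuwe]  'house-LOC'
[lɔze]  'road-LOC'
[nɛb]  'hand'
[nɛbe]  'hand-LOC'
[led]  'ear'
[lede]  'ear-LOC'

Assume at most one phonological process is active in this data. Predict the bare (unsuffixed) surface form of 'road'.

[lɔd]

The stem for 'wing' ends in [d] in [rod] but [z] in [roze].
Compare 'ear', with invariant [d] in [led] and [lede]: an analysis with underlying /d/ and a rule producing [z] before the LOC suffix would wrongly predict alternation here too.
Therefore /z/ is basic and [d] is derived by word-final hardening (voiced fricatives become stops word-finally).
From [lɔze] the stem 'road' is /lɔz/; word-finally this yields [lɔd].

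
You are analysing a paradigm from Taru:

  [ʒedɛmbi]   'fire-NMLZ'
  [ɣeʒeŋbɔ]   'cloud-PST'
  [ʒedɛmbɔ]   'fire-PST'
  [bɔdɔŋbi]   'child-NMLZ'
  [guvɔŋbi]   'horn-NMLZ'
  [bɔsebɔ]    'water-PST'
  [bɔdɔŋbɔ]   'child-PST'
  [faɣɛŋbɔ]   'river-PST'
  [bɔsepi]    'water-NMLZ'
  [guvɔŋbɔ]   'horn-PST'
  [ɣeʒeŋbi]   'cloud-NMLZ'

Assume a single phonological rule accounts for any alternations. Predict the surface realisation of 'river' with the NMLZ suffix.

The NMLZ suffix surfaces as [-bi] and [-pi], depending on the final segment of the stem.
By contrast the PST suffix keeps its initial [b] throughout — that segment must be underlying.
So the underlying form is /-pi/, and voiceless stops become voiced after a nasal.
After 'river', which ends in a nasal, the suffix surfaces as [-bi], giving [faɣɛŋbi].

[faɣɛŋbi]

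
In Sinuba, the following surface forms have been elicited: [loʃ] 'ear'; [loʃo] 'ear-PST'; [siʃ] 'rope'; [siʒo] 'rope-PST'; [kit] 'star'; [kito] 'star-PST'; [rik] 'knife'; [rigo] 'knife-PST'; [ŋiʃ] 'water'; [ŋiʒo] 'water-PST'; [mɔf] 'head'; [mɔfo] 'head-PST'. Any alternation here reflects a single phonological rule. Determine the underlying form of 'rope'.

The stem for 'rope' ends in [ʃ] in [siʃ] but [ʒ] in [siʒo].
If /ʃ/ were underlying and a rule turned it into [ʒ] before the PST suffix, 'ear' would also alternate; but it has [ʃ] in both [loʃ] and [loʃo].
So /ʒ/ is underlying, and a rule of word-final obstruent devoicing — voiced obstruents become voiceless word-finally — gives [ʃ].

/siʒ/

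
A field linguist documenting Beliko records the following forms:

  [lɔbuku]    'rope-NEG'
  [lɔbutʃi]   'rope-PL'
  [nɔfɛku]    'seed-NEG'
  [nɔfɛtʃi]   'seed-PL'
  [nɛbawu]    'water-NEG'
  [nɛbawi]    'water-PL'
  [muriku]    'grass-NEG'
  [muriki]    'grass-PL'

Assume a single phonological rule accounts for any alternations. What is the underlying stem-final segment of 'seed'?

The root 'seed' surfaces as [nɔfɛku] and [nɔfɛtʃi], with a stem-final [k] ~ [tʃ] alternation.
But 'grass' keeps [k] in both environments ([muriku], [muriki]), so there is no rule changing /k/ to [tʃ] before the PL suffix.
So /tʃ/ is underlying, and a rule of depalatalization — palato-alveolar /tʃ/ becomes [k] when no front vowel follows — gives [k].

/tʃ/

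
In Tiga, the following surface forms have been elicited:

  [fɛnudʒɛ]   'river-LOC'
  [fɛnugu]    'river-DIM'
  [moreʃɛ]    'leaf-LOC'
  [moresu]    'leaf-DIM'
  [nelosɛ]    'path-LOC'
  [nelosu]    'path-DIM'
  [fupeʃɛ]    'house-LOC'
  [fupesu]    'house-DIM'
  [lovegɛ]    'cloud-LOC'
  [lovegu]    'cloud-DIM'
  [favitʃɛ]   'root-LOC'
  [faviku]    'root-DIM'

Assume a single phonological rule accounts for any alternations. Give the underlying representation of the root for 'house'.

/fupeʃ/

The stem for 'house' ends in [ʃ] in [fupeʃɛ] but [s] in [fupesu].
If /s/ were underlying and a rule turned it into [ʃ] before the LOC suffix, 'path' would also alternate; but it has [s] in both [nelosɛ] and [nelosu].
So /ʃ/ is underlying, and a rule of depalatalization — palato-alveolar /tʃ/, /dʒ/ and /ʃ/ become [k], [g] and [s] when no front vowel follows — gives [s].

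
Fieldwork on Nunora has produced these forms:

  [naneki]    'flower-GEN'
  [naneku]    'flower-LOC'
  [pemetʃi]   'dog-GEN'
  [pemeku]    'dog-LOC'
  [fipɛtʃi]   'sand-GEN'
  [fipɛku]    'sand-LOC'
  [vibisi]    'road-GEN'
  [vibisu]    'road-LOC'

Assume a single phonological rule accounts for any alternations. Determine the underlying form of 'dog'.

/pemetʃ/

The root 'dog' surfaces as [pemetʃi] and [pemeku], with a stem-final [tʃ] ~ [k] alternation.
Compare 'flower', with invariant [k] in [naneki] and [naneku]: an analysis with underlying /k/ and a rule producing [tʃ] before the GEN suffix would wrongly predict alternation here too.
So /tʃ/ is underlying, and a rule of depalatalization — palato-alveolar /tʃ/ becomes [k] when no front vowel follows — gives [k].
So 'dog' = /pemetʃ/.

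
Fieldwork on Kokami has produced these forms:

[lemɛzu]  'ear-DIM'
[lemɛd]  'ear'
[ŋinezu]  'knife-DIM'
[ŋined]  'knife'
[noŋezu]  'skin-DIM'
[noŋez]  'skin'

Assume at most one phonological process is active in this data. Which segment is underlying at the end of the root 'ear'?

'ear' shows [z] ~ [d] at the end of the stem ([lemɛzu] vs [lemɛd]).
The stem 'skin' ([noŋezu], [noŋez]) shows [z] unchanged in both environments, so [z] cannot be basic with [d] derived in isolation.
So /d/ is underlying, and a rule of intervocalic spirantization — voiced stops become fricatives between vowels — gives [z].

/d/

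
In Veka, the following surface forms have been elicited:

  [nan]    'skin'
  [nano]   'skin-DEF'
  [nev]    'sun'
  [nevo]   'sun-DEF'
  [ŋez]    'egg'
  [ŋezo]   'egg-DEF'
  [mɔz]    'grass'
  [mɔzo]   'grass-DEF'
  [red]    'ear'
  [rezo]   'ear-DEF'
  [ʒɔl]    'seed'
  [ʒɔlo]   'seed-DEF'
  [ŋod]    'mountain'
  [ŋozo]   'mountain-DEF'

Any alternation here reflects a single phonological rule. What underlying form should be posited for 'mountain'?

/ŋod/

'mountain' shows [d] ~ [z] at the end of the stem ([ŋod] vs [ŋozo]).
If /z/ were underlying and a rule turned it into [d] in isolation, 'grass' would also alternate; but it has [z] in both [mɔz] and [mɔzo].
The alternation reflects intervocalic spirantization: voiced stops become fricatives between vowels. /d/ is underlying.
So 'mountain' = /ŋod/.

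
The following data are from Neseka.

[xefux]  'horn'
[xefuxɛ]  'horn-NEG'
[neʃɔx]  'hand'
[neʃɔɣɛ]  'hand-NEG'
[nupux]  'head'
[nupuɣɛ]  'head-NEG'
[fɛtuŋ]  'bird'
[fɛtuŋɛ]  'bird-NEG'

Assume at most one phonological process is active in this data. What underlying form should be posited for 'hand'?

The root 'hand' surfaces as [neʃɔx] and [neʃɔɣɛ], with a stem-final [x] ~ [ɣ] alternation.
But 'horn' keeps [x] in both environments ([xefux], [xefuxɛ]), so there is no rule changing /x/ to [ɣ] before the NEG suffix.
So /ɣ/ is underlying, and a rule of word-final obstruent devoicing — voiced obstruents become voiceless word-finally — gives [x].

/neʃɔɣ/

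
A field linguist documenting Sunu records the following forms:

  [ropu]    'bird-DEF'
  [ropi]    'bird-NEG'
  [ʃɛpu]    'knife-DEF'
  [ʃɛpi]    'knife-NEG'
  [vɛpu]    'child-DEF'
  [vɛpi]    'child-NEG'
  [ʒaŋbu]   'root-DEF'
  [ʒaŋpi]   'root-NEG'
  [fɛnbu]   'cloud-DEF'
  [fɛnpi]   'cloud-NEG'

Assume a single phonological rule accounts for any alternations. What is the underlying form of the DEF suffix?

/-bu/

The DEF suffix surfaces as [-bu] and [-pu], depending on the final segment of the stem.
The NEG suffix, which begins with [p], is invariant after every stem; so [p] is not altered by any rule here.
The DEF suffix is therefore /-bu/ underlyingly, with post-vocalic devoicing: voiced stops become voiceless after a vowel.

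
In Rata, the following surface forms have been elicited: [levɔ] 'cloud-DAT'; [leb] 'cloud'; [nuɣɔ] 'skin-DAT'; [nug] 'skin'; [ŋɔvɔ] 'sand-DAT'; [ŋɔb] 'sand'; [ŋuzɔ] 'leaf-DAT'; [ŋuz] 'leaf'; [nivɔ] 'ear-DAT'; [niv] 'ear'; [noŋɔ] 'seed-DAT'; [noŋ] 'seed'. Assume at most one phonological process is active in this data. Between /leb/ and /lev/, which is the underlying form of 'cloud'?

The stem for 'cloud' ends in [v] in [levɔ] but [b] in [leb].
But 'ear' keeps [v] in both environments ([nivɔ], [niv]), so there is no rule changing /v/ to [b] in isolation.
So /b/ is underlying, and a rule of intervocalic spirantization — voiced stops become fricatives between vowels — gives [v].

/leb/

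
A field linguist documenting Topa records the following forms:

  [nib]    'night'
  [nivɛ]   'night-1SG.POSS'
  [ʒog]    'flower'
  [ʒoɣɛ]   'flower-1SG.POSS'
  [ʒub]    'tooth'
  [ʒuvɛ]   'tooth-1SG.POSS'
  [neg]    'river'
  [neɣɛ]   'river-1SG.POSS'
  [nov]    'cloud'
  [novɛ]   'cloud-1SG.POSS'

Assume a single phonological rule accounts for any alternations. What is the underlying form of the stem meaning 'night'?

In [nib] and [nivɛ] the final segment of 'night' alternates: [b] ~ [v].
If /v/ were underlying and a rule turned it into [b] in isolation, 'cloud' would also alternate; but it has [v] in both [nov] and [novɛ].
Therefore /b/ is basic and [v] is derived by intervocalic spirantization (voiced stops become fricatives between vowels).

/nib/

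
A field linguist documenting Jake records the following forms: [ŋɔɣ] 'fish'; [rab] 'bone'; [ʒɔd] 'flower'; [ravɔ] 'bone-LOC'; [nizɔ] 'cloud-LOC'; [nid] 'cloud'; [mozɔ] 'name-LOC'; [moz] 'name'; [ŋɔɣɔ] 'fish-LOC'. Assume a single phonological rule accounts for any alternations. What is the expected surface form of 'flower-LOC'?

[ʒɔzɔ]

The root 'cloud' surfaces as [nizɔ] and [nid], with a stem-final [z] ~ [d] alternation.
If /z/ were underlying and a rule turned it into [d] in isolation, 'name' would also alternate; but it has [z] in both [mozɔ] and [moz].
Therefore /d/ is basic and [z] is derived by intervocalic spirantization (voiced stops become fricatives between vowels).
The one attested form of 'flower', [ʒɔd], shows underlying /ʒɔd/. Applying the same rule between vowels gives [ʒɔzɔ].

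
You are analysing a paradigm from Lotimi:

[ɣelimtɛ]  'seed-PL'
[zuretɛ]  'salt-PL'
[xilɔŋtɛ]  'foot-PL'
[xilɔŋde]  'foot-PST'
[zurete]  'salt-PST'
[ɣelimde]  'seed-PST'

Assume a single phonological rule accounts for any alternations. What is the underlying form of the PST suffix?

/-de/

The PST suffix surfaces as [-de] and [-te], depending on the final segment of the stem.
By contrast the PL suffix keeps its initial [t] throughout — that segment must be underlying.
So the underlying form is /-de/, and voiced stops become voiceless after a vowel.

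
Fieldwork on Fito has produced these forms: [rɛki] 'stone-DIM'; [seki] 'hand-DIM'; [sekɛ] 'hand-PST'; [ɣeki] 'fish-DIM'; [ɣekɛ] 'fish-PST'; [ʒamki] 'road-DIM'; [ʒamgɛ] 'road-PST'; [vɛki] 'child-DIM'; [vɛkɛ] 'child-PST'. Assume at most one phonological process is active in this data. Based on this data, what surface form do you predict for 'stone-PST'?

[rɛkɛ]

The PST suffix surfaces as [-gɛ] and [-kɛ], depending on the final segment of the stem.
By contrast the DIM suffix keeps its initial [k] throughout — that segment must be underlying.
The PST suffix is therefore /-gɛ/ underlyingly, with post-vocalic devoicing: voiced stops become voiceless after a vowel.
After 'stone', which ends in a vowel, the suffix surfaces as [-kɛ], giving [rɛkɛ].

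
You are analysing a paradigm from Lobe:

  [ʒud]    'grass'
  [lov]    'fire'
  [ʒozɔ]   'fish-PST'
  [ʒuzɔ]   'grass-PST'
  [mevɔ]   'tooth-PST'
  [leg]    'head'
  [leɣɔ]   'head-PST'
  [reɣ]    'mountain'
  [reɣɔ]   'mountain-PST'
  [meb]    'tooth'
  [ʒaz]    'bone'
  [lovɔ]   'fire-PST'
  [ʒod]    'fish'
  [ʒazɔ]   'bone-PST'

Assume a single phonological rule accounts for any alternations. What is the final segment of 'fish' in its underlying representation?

In [ʒozɔ] and [ʒod] the final segment of 'fish' alternates: [z] ~ [d].
If /z/ were underlying and a rule turned it into [d] in isolation, 'bone' would also alternate; but it has [z] in both [ʒazɔ] and [ʒaz].
The underlying segment must be /d/; voiced stops become fricatives between vowels, yielding [z] there.

/d/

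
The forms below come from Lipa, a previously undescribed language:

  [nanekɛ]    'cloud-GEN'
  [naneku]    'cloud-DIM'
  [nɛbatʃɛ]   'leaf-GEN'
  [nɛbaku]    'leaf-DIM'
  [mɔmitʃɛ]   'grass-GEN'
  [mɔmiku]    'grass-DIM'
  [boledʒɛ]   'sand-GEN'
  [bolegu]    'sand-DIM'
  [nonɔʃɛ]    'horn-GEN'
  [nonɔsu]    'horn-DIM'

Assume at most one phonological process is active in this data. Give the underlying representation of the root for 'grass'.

The stem for 'grass' ends in [tʃ] in [mɔmitʃɛ] but [k] in [mɔmiku].
The stem 'cloud' ([nanekɛ], [naneku]) shows [k] unchanged in both environments, so [k] cannot be basic with [tʃ] derived before the GEN suffix.
So /tʃ/ is underlying, and a rule of depalatalization — palato-alveolar /tʃ/, /dʒ/ and /ʃ/ become [k], [g] and [s] when no front vowel follows — gives [k].

/mɔmitʃ/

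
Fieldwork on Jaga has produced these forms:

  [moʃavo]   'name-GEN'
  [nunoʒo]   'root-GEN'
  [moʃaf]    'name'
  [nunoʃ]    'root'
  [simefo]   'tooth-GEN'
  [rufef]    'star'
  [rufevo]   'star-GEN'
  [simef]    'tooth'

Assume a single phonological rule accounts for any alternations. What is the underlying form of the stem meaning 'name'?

/moʃav/

'name' shows [f] ~ [v] at the end of the stem ([moʃaf] vs [moʃavo]).
But 'tooth' keeps [f] in both environments ([simef], [simefo]), so there is no rule changing /f/ to [v] before the GEN suffix.
The underlying segment must be /v/; voiced obstruents become voiceless word-finally, yielding [f] there.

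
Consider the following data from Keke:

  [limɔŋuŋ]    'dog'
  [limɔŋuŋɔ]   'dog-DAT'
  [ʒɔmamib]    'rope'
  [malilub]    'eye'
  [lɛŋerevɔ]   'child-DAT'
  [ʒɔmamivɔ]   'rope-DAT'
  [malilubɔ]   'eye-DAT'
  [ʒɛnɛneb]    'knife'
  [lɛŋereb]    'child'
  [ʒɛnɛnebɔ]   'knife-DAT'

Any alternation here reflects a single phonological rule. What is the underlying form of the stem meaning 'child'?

/lɛŋerev/

The root 'child' surfaces as [lɛŋerevɔ] and [lɛŋereb], with a stem-final [v] ~ [b] alternation.
If /b/ were underlying and a rule turned it into [v] before the DAT suffix, 'eye' would also alternate; but it has [b] in both [malilubɔ] and [malilub].
So /v/ is underlying, and a rule of word-final hardening — voiced fricatives become stops word-finally — gives [b].
The underlying form of 'child' is therefore /lɛŋerev/.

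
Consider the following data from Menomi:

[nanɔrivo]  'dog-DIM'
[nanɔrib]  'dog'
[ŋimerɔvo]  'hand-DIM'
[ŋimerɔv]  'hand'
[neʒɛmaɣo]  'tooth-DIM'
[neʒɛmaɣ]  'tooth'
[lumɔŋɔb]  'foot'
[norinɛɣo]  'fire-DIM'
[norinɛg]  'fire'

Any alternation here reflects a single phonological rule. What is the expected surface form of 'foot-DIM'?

[lumɔŋɔvo]

The root 'dog' surfaces as [nanɔrivo] and [nanɔrib], with a stem-final [v] ~ [b] alternation.
If /v/ were underlying and a rule turned it into [b] in isolation, 'hand' would also alternate; but it has [v] in both [ŋimerɔvo] and [ŋimerɔv].
So /b/ is underlying, and a rule of intervocalic spirantization — voiced stops become fricatives between vowels — gives [v].
The one attested form of 'foot', [lumɔŋɔb], shows underlying /lumɔŋɔb/. Applying the same rule between vowels gives [lumɔŋɔvo].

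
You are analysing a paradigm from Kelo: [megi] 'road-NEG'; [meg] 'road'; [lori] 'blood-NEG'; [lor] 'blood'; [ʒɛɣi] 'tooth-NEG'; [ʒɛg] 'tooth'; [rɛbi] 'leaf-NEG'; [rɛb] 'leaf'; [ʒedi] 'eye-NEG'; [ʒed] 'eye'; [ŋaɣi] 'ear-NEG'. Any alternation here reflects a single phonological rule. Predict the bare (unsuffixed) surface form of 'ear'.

[ŋag]

In [ʒɛɣi] and [ʒɛg] the final segment of 'tooth' alternates: [ɣ] ~ [g].
But 'road' keeps [g] in both environments ([megi], [meg]), so there is no rule changing /g/ to [ɣ] before the NEG suffix.
So /ɣ/ is underlying, and a rule of word-final hardening — voiced fricatives become stops word-finally — gives [g].
From [ŋaɣi] the stem 'ear' is /ŋaɣ/; word-finally this yields [ŋag].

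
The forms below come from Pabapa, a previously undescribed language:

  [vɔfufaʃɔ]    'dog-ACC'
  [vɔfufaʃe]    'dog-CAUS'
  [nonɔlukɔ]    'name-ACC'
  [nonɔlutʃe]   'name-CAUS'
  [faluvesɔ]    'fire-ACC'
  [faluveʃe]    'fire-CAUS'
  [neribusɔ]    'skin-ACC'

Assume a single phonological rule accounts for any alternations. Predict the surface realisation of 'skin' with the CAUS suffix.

[neribuʃe]

In [faluvesɔ] and [faluveʃe] the final segment of 'fire' alternates: [s] ~ [ʃ].
But 'dog' keeps [ʃ] in both environments ([vɔfufaʃɔ], [vɔfufaʃe]), so there is no rule changing /ʃ/ to [s] before the ACC suffix.
Therefore /s/ is basic and [ʃ] is derived by palatalization before a front vowel (/k/ and /s/ become palato-alveolar [tʃ] and [ʃ] before a front vowel).
From [neribusɔ] the stem 'skin' is /neribus/; before a front vowel this yields [neribuʃe].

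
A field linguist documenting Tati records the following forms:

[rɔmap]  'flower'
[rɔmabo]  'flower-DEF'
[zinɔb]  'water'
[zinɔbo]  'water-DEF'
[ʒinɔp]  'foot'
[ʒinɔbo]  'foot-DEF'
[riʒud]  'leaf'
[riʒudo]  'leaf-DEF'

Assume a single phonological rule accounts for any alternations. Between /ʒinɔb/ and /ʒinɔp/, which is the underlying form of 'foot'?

/ʒinɔp/

The root 'foot' surfaces as [ʒinɔp] and [ʒinɔbo], with a stem-final [p] ~ [b] alternation.
But 'water' keeps [b] in both environments ([zinɔb], [zinɔbo]), so there is no rule changing /b/ to [p] in isolation.
The alternation reflects intervocalic voicing: voiceless stops become voiced between vowels. /p/ is underlying.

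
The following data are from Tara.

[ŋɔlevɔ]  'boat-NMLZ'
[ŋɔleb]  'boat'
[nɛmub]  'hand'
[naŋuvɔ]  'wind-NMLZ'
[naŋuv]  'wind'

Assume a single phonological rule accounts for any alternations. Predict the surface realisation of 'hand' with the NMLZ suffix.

[nɛmuvɔ]

In [ŋɔlevɔ] and [ŋɔleb] the final segment of 'boat' alternates: [v] ~ [b].
Compare 'wind', with invariant [v] in [naŋuvɔ] and [naŋuv]: an analysis with underlying /v/ and a rule producing [b] in isolation would wrongly predict alternation here too.
So /b/ is underlying, and a rule of intervocalic spirantization — voiced stops become fricatives between vowels — gives [v].
From [nɛmub] the stem 'hand' is /nɛmub/; between vowels this yields [nɛmuvɔ].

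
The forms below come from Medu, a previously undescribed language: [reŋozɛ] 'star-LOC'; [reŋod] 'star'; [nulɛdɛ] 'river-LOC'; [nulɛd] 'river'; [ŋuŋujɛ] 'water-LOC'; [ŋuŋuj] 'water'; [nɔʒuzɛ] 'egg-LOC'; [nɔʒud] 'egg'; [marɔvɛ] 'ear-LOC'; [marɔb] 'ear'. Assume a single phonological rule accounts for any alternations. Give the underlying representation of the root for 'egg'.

The stem for 'egg' ends in [z] in [nɔʒuzɛ] but [d] in [nɔʒud].
The stem 'river' ([nulɛdɛ], [nulɛd]) shows [d] unchanged in both environments, so [d] cannot be basic with [z] derived before the LOC suffix.
Therefore /z/ is basic and [d] is derived by word-final hardening (voiced fricatives become stops word-finally).
The underlying form of 'egg' is therefore /nɔʒuz/.

/nɔʒuz/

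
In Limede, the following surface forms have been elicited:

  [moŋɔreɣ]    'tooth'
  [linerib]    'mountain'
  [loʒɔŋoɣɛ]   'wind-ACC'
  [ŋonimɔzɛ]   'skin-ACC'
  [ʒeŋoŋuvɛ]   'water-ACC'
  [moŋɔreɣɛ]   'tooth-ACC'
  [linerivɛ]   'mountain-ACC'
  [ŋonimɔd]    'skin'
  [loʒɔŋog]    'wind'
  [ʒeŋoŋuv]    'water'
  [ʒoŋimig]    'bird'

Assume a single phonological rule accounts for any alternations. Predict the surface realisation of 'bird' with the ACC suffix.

In [loʒɔŋoɣɛ] and [loʒɔŋog] the final segment of 'wind' alternates: [ɣ] ~ [g].
But 'tooth' keeps [ɣ] in both environments ([moŋɔreɣɛ], [moŋɔreɣ]), so there is no rule changing /ɣ/ to [g] in isolation.
The underlying segment must be /g/; voiced stops become fricatives between vowels, yielding [ɣ] there.
The one attested form of 'bird', [ʒoŋimig], shows underlying /ʒoŋimig/. Applying the same rule between vowels gives [ʒoŋimiɣɛ].

[ʒoŋimiɣɛ]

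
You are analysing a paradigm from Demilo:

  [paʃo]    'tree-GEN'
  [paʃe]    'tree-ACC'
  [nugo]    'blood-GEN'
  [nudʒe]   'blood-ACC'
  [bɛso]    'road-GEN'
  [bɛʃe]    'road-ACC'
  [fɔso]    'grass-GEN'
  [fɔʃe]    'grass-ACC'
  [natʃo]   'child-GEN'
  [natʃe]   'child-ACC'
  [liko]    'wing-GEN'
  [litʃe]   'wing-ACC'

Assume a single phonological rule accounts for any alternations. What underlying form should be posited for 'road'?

The root 'road' surfaces as [bɛso] and [bɛʃe], with a stem-final [s] ~ [ʃ] alternation.
Compare 'tree', with invariant [ʃ] in [paʃo] and [paʃe]: an analysis with underlying /ʃ/ and a rule producing [s] before the GEN suffix would wrongly predict alternation here too.
The underlying segment must be /s/; /k/, /g/ and /s/ become palato-alveolar [tʃ], [dʒ] and [ʃ] before a front vowel, yielding [ʃ] there.

/bɛs/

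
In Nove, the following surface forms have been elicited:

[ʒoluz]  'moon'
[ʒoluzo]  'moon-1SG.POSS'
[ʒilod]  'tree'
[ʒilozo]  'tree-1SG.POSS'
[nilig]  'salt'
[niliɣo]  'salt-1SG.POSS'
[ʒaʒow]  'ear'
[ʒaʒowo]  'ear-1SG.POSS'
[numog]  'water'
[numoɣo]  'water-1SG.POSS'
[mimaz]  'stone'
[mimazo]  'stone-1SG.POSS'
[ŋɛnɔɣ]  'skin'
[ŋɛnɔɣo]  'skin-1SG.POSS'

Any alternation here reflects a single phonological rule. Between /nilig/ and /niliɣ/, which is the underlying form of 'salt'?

/nilig/

In [nilig] and [niliɣo] the final segment of 'salt' alternates: [g] ~ [ɣ].
Compare 'skin', with invariant [ɣ] in [ŋɛnɔɣ] and [ŋɛnɔɣo]: an analysis with underlying /ɣ/ and a rule producing [g] in isolation would wrongly predict alternation here too.
The alternation reflects intervocalic spirantization: voiced stops become fricatives between vowels. /g/ is underlying.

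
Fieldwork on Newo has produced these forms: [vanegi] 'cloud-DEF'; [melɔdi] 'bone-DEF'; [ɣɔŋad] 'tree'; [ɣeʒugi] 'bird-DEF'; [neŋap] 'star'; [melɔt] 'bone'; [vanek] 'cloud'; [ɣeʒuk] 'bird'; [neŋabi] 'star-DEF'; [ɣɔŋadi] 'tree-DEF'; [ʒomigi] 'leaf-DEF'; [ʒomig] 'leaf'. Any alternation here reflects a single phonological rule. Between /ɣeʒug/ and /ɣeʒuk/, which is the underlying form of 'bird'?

/ɣeʒuk/

In [ɣeʒugi] and [ɣeʒuk] the final segment of 'bird' alternates: [g] ~ [k].
Compare 'leaf', with invariant [g] in [ʒomigi] and [ʒomig]: an analysis with underlying /g/ and a rule producing [k] in isolation would wrongly predict alternation here too.
So /k/ is underlying, and a rule of intervocalic voicing — voiceless stops become voiced between vowels — gives [g].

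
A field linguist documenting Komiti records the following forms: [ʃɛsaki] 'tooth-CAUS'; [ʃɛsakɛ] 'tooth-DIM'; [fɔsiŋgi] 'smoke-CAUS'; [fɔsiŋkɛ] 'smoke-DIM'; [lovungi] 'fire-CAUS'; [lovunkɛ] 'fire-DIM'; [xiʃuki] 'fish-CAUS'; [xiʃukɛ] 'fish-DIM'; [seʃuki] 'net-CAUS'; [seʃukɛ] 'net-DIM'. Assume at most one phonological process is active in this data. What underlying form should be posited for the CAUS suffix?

/-gi/

The CAUS morpheme has two allomorphs, [-gi] and [-ki].
By contrast the DIM suffix keeps its initial [k] throughout — that segment must be underlying.
The CAUS suffix is therefore /-gi/ underlyingly, with post-vocalic devoicing: voiced stops become voiceless after a vowel.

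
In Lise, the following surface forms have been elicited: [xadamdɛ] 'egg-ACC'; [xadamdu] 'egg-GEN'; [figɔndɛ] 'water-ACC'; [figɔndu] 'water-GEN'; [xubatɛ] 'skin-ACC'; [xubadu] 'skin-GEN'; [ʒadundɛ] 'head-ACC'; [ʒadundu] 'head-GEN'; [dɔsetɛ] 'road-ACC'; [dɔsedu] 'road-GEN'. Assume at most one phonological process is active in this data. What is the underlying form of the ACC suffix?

The ACC morpheme has two allomorphs, [-dɛ] and [-tɛ].
By contrast the GEN suffix keeps its initial [d] throughout — that segment must be underlying.
So the underlying form is /-tɛ/, and voiceless stops become voiced after a nasal.

/-tɛ/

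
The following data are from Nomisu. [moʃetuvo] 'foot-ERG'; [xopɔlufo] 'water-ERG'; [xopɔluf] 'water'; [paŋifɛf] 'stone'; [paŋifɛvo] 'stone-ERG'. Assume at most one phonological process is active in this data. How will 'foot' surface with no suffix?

'stone' shows [v] ~ [f] at the end of the stem ([paŋifɛvo] vs [paŋifɛf]).
But 'water' keeps [f] in both environments ([xopɔlufo], [xopɔluf]), so there is no rule changing /f/ to [v] before the ERG suffix.
The alternation reflects word-final obstruent devoicing: voiced obstruents become voiceless word-finally. /v/ is underlying.
The one attested form of 'foot', [moʃetuvo], shows underlying /moʃetuv/. Applying the same rule word-finally gives [moʃetuf].

[moʃetuf]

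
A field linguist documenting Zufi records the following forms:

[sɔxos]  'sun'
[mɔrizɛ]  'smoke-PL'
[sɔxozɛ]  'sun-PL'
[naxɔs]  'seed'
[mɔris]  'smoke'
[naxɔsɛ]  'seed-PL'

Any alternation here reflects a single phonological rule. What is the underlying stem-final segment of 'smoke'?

In [mɔris] and [mɔrizɛ] the final segment of 'smoke' alternates: [s] ~ [z].
But 'seed' keeps [s] in both environments ([naxɔs], [naxɔsɛ]), so there is no rule changing /s/ to [z] before the PL suffix.
Therefore /z/ is basic and [s] is derived by word-final obstruent devoicing (voiced obstruents become voiceless word-finally).

/z/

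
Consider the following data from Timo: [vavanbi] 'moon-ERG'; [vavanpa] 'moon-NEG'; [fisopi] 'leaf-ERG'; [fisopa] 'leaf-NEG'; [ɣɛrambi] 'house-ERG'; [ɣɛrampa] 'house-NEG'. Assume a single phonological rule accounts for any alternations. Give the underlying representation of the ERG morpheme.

The ERG suffix surfaces as [-bi] and [-pi], depending on the final segment of the stem.
The NEG suffix, which begins with [p], is invariant after every stem; so [p] is not altered by any rule here.
The ERG suffix is therefore /-bi/ underlyingly, with post-vocalic devoicing: voiced stops become voiceless after a vowel.

/-bi/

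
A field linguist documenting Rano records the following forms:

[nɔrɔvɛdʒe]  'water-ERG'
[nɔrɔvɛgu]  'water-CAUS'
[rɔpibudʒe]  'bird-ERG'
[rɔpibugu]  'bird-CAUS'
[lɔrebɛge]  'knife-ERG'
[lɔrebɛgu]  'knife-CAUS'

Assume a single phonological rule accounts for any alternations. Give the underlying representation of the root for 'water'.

The root 'water' surfaces as [nɔrɔvɛdʒe] and [nɔrɔvɛgu], with a stem-final [dʒ] ~ [g] alternation.
The stem 'knife' ([lɔrebɛge], [lɔrebɛgu]) shows [g] unchanged in both environments, so [g] cannot be basic with [dʒ] derived before the ERG suffix.
The underlying segment must be /dʒ/; palato-alveolar /dʒ/ becomes [g] when no front vowel follows, yielding [g] there.

/nɔrɔvɛdʒ/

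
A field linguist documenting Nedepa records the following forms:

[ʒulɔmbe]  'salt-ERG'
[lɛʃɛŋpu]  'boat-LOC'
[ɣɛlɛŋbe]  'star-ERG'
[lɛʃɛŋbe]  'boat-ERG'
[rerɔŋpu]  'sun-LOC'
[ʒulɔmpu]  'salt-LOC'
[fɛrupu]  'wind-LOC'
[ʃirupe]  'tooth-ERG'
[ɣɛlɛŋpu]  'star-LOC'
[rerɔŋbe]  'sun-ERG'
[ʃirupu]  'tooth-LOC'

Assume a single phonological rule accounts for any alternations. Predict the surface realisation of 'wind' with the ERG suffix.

[fɛrupe]

The ERG suffix surfaces as [-be] and [-pe], depending on the final segment of the stem.
The LOC suffix, which begins with [p], is invariant after every stem; so [p] is not altered by any rule here.
The ERG suffix is therefore /-be/ underlyingly, with post-vocalic devoicing: voiced stops become voiceless after a vowel.
After 'wind', which ends in a vowel, the suffix surfaces as [-pe], giving [fɛrupe].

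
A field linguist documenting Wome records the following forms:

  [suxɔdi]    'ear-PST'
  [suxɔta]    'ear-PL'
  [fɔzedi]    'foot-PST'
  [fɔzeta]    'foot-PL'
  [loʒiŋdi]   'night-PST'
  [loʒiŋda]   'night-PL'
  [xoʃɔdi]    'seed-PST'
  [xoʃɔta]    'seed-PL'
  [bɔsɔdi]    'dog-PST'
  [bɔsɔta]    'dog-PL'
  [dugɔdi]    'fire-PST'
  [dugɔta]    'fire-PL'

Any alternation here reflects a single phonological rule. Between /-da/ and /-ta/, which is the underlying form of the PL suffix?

The PL morpheme has two allomorphs, [-da] and [-ta].
The PST suffix, which begins with [d], is invariant after every stem; so [d] is not altered by any rule here.
So the underlying form is /-ta/, and voiceless stops become voiced after a nasal.

/-ta/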